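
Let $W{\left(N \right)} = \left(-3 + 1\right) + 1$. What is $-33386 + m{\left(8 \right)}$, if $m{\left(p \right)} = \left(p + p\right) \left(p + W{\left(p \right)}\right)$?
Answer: $-33274$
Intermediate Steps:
$W{\left(N \right)} = -1$ ($W{\left(N \right)} = -2 + 1 = -1$)
$m{\left(p \right)} = 2 p \left(-1 + p\right)$ ($m{\left(p \right)} = \left(p + p\right) \left(p - 1\right) = 2 p \left(-1 + p\right)$)
$-33386 + m{\left(8 \right)} = -33386 + 2 \cdot 8 \left(-1 + 8\right) = -33386 + 2 \cdot 8 \cdot 7 = -33386 + 112 = -33274$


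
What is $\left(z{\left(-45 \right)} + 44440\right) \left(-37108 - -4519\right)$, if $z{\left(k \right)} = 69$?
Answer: $-1450503801$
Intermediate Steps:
$\left(z{\left(-45 \right)} + 44440\right) \left(-37108 - -4519\right) = \left(69 + 44440\right) \left(-37108 - -4519\right) = 44509 \left(-37108 + \left(-46 + 4565\right)\right) = 44509 \left(-37108 + 4519\right) = 44509 \left(-32589\right) = -1450503801$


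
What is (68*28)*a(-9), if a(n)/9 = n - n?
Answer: 0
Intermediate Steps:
a(n) = 0 (a(n) = 9*(n - n) = 9*0 = 0)
(68*28)*a(-9) = (68*28)*0 = 1904*0 = 0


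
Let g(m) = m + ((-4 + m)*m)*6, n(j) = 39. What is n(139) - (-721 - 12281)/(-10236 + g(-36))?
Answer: 8441/272 ≈ 31.033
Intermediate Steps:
g(m) = m + 6*m*(-4 + m) (g(m) = m + (m*(-4 + m))*6 = m + 6*m*(-4 + m))
n(139) - (-721 - 12281)/(-10236 + g(-36)) = 39 - (-721 - 12281)/(-10236 - 36*(-23 + 6*(-36))) = 39 - (-13002)/(-10236 - 36*(-23 - 216)) = 39 - (-13002)/(-10236 - 36*(-239)) = 39 - (-13002)/(-10236 + 8604) = 39 - (-13002)/(-1632) = 39 - (-13002)*(-1)/1632 = 39 - 1*2167/272 = 39 - 2167/272 = 8441/272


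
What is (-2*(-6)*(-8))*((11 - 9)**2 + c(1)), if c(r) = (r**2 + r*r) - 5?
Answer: -96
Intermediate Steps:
c(r) = -5 + 2*r**2 (c(r) = (r**2 + r**2) - 5 = 2*r**2 - 5 = -5 + 2*r**2)
(-2*(-6)*(-8))*((11 - 9)**2 + c(1)) = (-2*(-6)*(-8))*((11 - 9)**2 + (-5 + 2*1**2)) = (12*(-8))*(2**2 + (-5 + 2*1)) = -96*(4 + (-5 + 2)) = -96*(4 - 3) = -96*1 = -96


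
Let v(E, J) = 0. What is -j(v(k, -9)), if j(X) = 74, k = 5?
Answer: -74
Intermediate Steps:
-j(v(k, -9)) = -1*74 = -74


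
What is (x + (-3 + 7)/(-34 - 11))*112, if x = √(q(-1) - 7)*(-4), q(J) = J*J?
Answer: -448/45 - 448*I*√6 ≈ -9.9556 - 1097.4*I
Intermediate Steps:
q(J) = J²
x = -4*I*√6 (x = √((-1)² - 7)*(-4) = √(1 - 7)*(-4) = √(-6)*(-4) = (I*√6)*(-4) = -4*I*√6 ≈ -9.798*I)
(x + (-3 + 7)/(-34 - 11))*112 = (-4*I*√6 + (-3 + 7)/(-34 - 11))*112 = (-4*I*√6 + 4/(-45))*112 = (-4*I*√6 + 4*(-1/45))*112 = (-4*I*√6 - 4/45)*112 = (-4/45 - 4*I*√6)*112 = -448/45 - 448*I*√6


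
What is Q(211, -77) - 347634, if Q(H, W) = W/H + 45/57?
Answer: -1393663004/4009 ≈ -3.4763e+5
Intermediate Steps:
Q(H, W) = 15/19 + W/H (Q(H, W) = W/H + 45*(1/57) = W/H + 15/19 = 15/19 + W/H)
Q(211, -77) - 347634 = (15/19 - 77/211) - 347634 = 1702/4009 - 347634 = -1393663004/4009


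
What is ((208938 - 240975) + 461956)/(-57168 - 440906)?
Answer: -429919/498074 ≈ -0.86316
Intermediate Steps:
((208938 - 240975) + 461956)/(-57168 - 440906) = (-32037 + 461956)/(-498074) = 429919*(-1/498074) = -429919/498074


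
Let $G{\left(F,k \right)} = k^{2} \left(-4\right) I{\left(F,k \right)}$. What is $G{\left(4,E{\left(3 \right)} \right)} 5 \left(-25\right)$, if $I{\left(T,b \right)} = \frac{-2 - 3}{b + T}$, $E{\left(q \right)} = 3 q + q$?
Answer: $-22500$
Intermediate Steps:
$E{\left(q \right)} = 4 q$
$I{\left(T,b \right)} = - \frac{5}{T + b}$
$G{\left(F,k \right)} = \frac{20 k^{2}}{F + k}$ ($G{\left(F,k \right)} = k^{2} \left(-4\right) \left(- \frac{5}{F + k}\right) = - 4 k^{2} \left(- \frac{5}{F + k}\right) = \frac{20 k^{2}}{F + k}$)
$G{\left(4,E{\left(3 \right)} \right)} 5 \left(-25\right) = \frac{20 \left(4 \cdot 3\right)^{2}}{4 + 4 \cdot 3} \cdot 5 \left(-25\right) = \frac{20 \cdot 12^{2}}{4 + 12} \cdot 5 \left(-25\right) = 20 \cdot 144 \cdot \frac{1}{16} \cdot 5 \left(-25\right) = 180 \cdot 5 \left(-25\right) = 900 \left(-25\right) = -22500$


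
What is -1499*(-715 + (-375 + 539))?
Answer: 825949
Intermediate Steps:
-1499*(-715 + (-375 + 539)) = -1499*(-715 + 164) = -1499*(-551) = 825949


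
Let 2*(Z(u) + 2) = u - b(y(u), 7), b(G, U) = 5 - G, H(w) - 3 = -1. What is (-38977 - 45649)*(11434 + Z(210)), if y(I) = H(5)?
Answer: -976203223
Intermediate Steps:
H(w) = 2 (H(w) = 3 - 1 = 2)
y(I) = 2
Z(u) = -7/2 + u/2 (Z(u) = -2 + (u - (5 - 1*2))/2 = -2 + (u - (5 - 2))/2 = -2 + (u - 1*3)/2 = -2 + (u - 3)/2 = -2 + (-3 + u)/2 = -2 + (-3/2 + u/2) = -7/2 + u/2)
(-38977 - 45649)*(11434 + Z(210)) = (-38977 - 45649)*(11434 + (-7/2 + (½)*210)) = -84626*(11434 + (-7/2 + 105)) = -84626*(11434 + 203/2) = -84626*23071/2 = -976203223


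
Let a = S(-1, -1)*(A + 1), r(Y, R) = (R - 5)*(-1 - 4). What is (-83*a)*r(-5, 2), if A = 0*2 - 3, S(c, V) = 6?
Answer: 14940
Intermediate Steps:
r(Y, R) = 25 - 5*R (r(Y, R) = (-5 + R)*(-5) = 25 - 5*R)
A = -3 (A = 0 - 3 = -3)
a = -12 (a = 6*(-3 + 1) = 6*(-2) = -12)
(-83*a)*r(-5, 2) = (-83*(-12))*(25 - 5*2) = 996*(25 - 10) = 996*15 = 14940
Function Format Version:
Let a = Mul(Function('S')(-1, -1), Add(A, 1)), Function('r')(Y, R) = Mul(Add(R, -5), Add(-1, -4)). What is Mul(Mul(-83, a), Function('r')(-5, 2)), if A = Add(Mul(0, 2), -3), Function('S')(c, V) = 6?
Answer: 14940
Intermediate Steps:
Function('r')(Y, R) = Add(25, Mul(-5, R)) (Function('r')(Y, R) = Mul(Add(-5, R), -5) = Add(25, Mul(-5, R)))
A = -3 (A = Add(0, -3) = -3)
a = -12 (a = Mul(6, Add(-3, 1)) = Mul(6, -2) = -12)
Mul(Mul(-83, a), Function('r')(-5, 2)) = Mul(Mul(-83, -12), Add(25, Mul(-5, 2))) = Mul(996, Add(25, -10)) = Mul(996, 15) = 14940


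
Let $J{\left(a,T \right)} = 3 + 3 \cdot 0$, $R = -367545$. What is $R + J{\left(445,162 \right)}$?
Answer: $-367542$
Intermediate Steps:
$J{\left(a,T \right)} = 3$ ($J{\left(a,T \right)} = 3 + 0 = 3$)
$R + J{\left(445,162 \right)} = -367545 + 3 = -367542$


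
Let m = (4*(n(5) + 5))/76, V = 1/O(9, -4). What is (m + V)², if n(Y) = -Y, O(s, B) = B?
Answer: 1/16 ≈ 0.062500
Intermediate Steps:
V = -¼ (V = 1/(-4) = -¼ ≈ -0.25000)
m = 0 (m = (4*(-1*5 + 5))/76 = (4*(-5 + 5))*(1/76) = (4*0)*(1/76) = 0*(1/76) = 0)
(m + V)² = (0 - ¼)² = (-¼)² = 1/16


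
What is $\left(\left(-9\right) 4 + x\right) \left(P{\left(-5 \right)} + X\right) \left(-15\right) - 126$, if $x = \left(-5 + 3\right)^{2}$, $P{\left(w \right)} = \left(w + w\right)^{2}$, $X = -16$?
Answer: $40194$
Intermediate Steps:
$P{\left(w \right)} = 4 w^{2}$ ($P{\left(w \right)} = \left(2 w\right)^{2} = 4 w^{2}$)
$x = 4$ ($x = \left(-2\right)^{2} = 4$)
$\left(\left(-9\right) 4 + x\right) \left(P{\left(-5 \right)} + X\right) \left(-15\right) - 126 = \left(\left(-9\right) 4 + 4\right) \left(4 \left(-5\right)^{2} - 16\right) \left(-15\right) - 126 = \left(-36 + 4\right) \left(4 \cdot 25 - 16\right) \left(-15\right) - 126 = - 32 \left(100 - 16\right) \left(-15\right) - 126 = \left(-32\right) 84 \left(-15\right) - 126 = \left(-2688\right) \left(-15\right) - 126 = 40320 - 126 = 40194$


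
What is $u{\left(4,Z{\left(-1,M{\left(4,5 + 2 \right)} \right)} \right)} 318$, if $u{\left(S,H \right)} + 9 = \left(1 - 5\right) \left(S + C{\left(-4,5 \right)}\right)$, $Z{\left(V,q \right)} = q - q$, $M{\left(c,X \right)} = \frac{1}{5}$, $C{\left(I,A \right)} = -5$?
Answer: $-1590$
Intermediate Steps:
$M{\left(c,X \right)} = \frac{1}{5}$
$Z{\left(V,q \right)} = 0$
$u{\left(S,H \right)} = 11 - 4 S$ ($u{\left(S,H \right)} = -9 + \left(1 - 5\right) \left(S - 5\right) = -9 - 4 \left(-5 + S\right) = -9 - \left(-20 + 4 S\right) = 11 - 4 S$)
$u{\left(4,Z{\left(-1,M{\left(4,5 + 2 \right)} \right)} \right)} 318 = \left(11 - 16\right) 318 = \left(-5\right) 318 = -1590$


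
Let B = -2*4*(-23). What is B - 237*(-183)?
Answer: 43555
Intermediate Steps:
B = 184 (B = -8*(-23) = 184)
B - 237*(-183) = 184 - 237*(-183) = 184 + 43371 = 43555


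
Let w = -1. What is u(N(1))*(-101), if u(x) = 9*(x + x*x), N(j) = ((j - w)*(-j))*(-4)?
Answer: -65448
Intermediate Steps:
N(j) = 4*j*(1 + j) (N(j) = ((j - 1*(-1))*(-j))*(-4) = ((j + 1)*(-j))*(-4) = ((1 + j)*(-j))*(-4) = -j*(1 + j)*(-4) = 4*j*(1 + j))
u(x) = 9*x + 9*x² (u(x) = 9*(x + x²) = 9*x + 9*x²)
u(N(1))*(-101) = (9*(4*1*(1 + 1))*(1 + 4*1*(1 + 1)))*(-101) = (9*(4*1*2)*(1 + 4*1*2))*(-101) = (9*8*(1 + 8))*(-101) = (9*8*9)*(-101) = 648*(-101) = -65448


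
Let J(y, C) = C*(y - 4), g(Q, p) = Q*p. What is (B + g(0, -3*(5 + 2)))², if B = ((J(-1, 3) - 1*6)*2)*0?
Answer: 0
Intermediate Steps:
J(y, C) = C*(-4 + y)
B = 0 (B = ((3*(-4 - 1) - 1*6)*2)*0 = ((3*(-5) - 6)*2)*0 = ((-15 - 6)*2)*0 = -21*2*0 = -42*0 = 0)
(B + g(0, -3*(5 + 2)))² = (0 + 0*(-3*(5 + 2)))² = (0 + 0*(-3*7))² = (0 + 0*(-21))² = (0 + 0)² = 0² = 0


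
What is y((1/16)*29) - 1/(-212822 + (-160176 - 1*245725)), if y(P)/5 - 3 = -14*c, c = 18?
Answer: -770310134/618723 ≈ -1245.0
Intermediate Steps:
y(P) = -1245 (y(P) = 15 + 5*(-14*18) = 15 + 5*(-252) = 15 - 1260 = -1245)
y((1/16)*29) - 1/(-212822 + (-160176 - 1*245725)) = -1245 - 1/(-212822 + (-160176 - 1*245725)) = -1245 - 1/(-212822 + (-160176 - 245725)) = -1245 - 1/(-212822 - 405901) = -1245 - 1/(-618723) = -1245 - 1*(-1/618723) = -1245 + 1/618723 = -770310134/618723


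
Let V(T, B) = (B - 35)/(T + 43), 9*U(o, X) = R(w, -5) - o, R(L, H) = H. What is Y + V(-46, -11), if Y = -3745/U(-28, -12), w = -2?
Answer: -100057/69 ≈ -1450.1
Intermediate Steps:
U(o, X) = -5/9 - o/9 (U(o, X) = (-5 - o)/9 = -5/9 - o/9)
V(T, B) = (-35 + B)/(43 + T)
Y = -33705/23 (Y = -3745/(-5/9 - ⅑*(-28)) = -3745/(-5/9 + 28/9) = -3745/23/9 = -3745*9/23 = -33705/23 ≈ -1465.4)
Y + V(-46, -11) = -33705/23 + (-35 - 11)/(43 - 46) = -33705/23 - 46/(-3) = -33705/23 - ⅓*(-46) = -33705/23 + 46/3 = -100057/69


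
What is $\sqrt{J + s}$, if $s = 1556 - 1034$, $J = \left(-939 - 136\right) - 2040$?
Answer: $i \sqrt{2593} \approx 50.922 i$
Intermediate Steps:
$J = -3115$ ($J = \left(-939 - 136\right) - 2040 = -1075 - 2040 = -3115$)
$s = 522$ ($s = 1556 - 1034 = 522$)
$\sqrt{J + s} = \sqrt{-3115 + 522} = \sqrt{-2593} = i \sqrt{2593}$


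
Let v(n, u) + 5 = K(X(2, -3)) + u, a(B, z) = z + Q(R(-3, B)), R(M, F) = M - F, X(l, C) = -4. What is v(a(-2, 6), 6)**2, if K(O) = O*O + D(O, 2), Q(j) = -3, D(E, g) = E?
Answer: 169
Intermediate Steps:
K(O) = O + O**2 (K(O) = O*O + O = O**2 + O = O + O**2)
a(B, z) = -3 + z (a(B, z) = z - 3 = -3 + z)
v(n, u) = 7 + u (v(n, u) = -5 + (-4*(1 - 4) + u) = -5 + (-4*(-3) + u) = -5 + (12 + u) = 7 + u)
v(a(-2, 6), 6)**2 = (7 + 6)**2 = 13**2 = 169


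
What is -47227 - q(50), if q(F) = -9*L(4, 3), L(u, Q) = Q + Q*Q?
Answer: -47119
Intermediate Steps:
L(u, Q) = Q + Q²
q(F) = -108 (q(F) = -27*(1 + 3) = -27*4 = -9*12 = -108)
-47227 - q(50) = -47227 - 1*(-108) = -47227 + 108 = -47119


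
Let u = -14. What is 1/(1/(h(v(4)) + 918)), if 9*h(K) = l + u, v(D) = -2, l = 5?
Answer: 917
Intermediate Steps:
h(K) = -1 (h(K) = (5 - 14)/9 = (⅑)*(-9) = -1)
1/(1/(h(v(4)) + 918)) = 1/(1/(-1 + 918)) = 1/(1/917) = 917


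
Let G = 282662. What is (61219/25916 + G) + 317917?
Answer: 15564666583/25916 ≈ 6.0058e+5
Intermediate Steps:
(61219/25916 + G) + 317917 = (61219/25916 + 282662) + 317917 = 7325529611/25916 + 317917 = 15564666583/25916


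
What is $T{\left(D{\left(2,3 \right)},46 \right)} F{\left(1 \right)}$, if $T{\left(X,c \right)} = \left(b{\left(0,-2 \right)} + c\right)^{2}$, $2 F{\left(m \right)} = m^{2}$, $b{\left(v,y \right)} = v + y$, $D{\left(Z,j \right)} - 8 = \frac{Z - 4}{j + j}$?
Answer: $968$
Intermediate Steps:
$D{\left(Z,j \right)} = 8 + \frac{-4 + Z}{2 j}$ ($D{\left(Z,j \right)} = 8 + \frac{Z - 4}{j + j} = 8 + \frac{-4 + Z}{2 j}$)
$F{\left(m \right)} = \frac{m^{2}}{2}$
$T{\left(X,c \right)} = \left(-2 + c\right)^{2}$ ($T{\left(X,c \right)} = \left(\left(0 - 2\right) + c\right)^{2} = \left(-2 + c\right)^{2}$)
$T{\left(D{\left(2,3 \right)},46 \right)} F{\left(1 \right)} = \left(-2 + 46\right)^{2} \frac{1^{2}}{2} = 44^{2} \cdot \frac{1}{2} \cdot 1 = 1936 \cdot \frac{1}{2} = 968$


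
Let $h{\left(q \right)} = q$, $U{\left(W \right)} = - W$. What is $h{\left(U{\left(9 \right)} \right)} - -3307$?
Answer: $3298$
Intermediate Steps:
$h{\left(U{\left(9 \right)} \right)} - -3307 = \left(-1\right) 9 - -3307 = -9 + 3307 = 3298$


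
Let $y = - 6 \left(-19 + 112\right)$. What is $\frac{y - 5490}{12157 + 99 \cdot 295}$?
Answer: $- \frac{3024}{20681} \approx -0.14622$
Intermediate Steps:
$y = -558$ ($y = \left(-6\right) 93 = -558$)
$\frac{y - 5490}{12157 + 99 \cdot 295} = \frac{-558 - 5490}{12157 + 99 \cdot 295} = - \frac{6048}{12157 + 29205} = - \frac{6048}{41362} = \left(-6048\right) \frac{1}{41362} = - \frac{3024}{20681}$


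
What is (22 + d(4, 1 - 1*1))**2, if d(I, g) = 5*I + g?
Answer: 1764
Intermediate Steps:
d(I, g) = g + 5*I
(22 + d(4, 1 - 1*1))**2 = (22 + ((1 - 1*1) + 5*4))**2 = (22 + ((1 - 1) + 20))**2 = (22 + (0 + 20))**2 = (22 + 20)**2 = 42**2 = 1764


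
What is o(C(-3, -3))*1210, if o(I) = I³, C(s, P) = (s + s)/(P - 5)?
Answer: 16335/32 ≈ 510.47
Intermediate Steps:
C(s, P) = 2*s/(-5 + P) (C(s, P) = (2*s)/(-5 + P) = 2*s/(-5 + P))
o(C(-3, -3))*1210 = (2*(-3)/(-5 - 3))³*1210 = (2*(-3)/(-8))³*1210 = (2*(-3)*(-⅛))³*1210 = (¾)³*1210 = (27/64)*1210 = 16335/32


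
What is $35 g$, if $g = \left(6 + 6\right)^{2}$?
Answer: $5040$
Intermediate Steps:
$g = 144$ ($g = 12^{2} = 144$)
$35 g = 35 \cdot 144 = 5040$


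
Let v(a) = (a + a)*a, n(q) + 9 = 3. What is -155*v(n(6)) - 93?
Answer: -11253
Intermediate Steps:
n(q) = -6 (n(q) = -9 + 3 = -6)
v(a) = 2*a**2 (v(a) = (2*a)*a = 2*a**2)
-155*v(n(6)) - 93 = -310*(-6)**2 - 93 = -310*36 - 93 = -155*72 - 93 = -11160 - 93 = -11253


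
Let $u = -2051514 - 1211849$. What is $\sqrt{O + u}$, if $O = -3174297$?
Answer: $2 i \sqrt{1609415} \approx 2537.3 i$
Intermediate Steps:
$u = -3263363$ ($u = -2051514 - 1211849 = -3263363$)
$\sqrt{O + u} = \sqrt{-3174297 - 3263363} = \sqrt{-6437660} = 2 i \sqrt{1609415}$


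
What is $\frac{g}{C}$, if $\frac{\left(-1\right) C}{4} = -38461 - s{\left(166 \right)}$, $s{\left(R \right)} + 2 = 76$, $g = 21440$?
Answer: $\frac{1072}{7707} \approx 0.13909$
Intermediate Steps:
$s{\left(R \right)} = 74$ ($s{\left(R \right)} = -2 + 76 = 74$)
$C = 154140$ ($C = - 4 \left(-38461 - 74\right) = \left(-4\right) \left(-38535\right) = 154140$)
$\frac{g}{C} = \frac{21440}{154140} = 21440 \cdot \frac{1}{154140} = \frac{1072}{7707}$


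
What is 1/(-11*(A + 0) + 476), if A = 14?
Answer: 1/322 ≈ 0.0031056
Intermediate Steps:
1/(-11*(A + 0) + 476) = 1/(-11*(14 + 0) + 476) = 1/(-11*14 + 476) = 1/(-154 + 476) = 1/322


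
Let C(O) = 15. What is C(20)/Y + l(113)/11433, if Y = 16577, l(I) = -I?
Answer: -1701706/189524841 ≈ -0.0089788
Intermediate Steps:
C(20)/Y + l(113)/11433 = 15/16577 - 1*113/11433 = 15*(1/16577) - 113*1/11433 = 15/16577 - 113/11433 = -1701706/189524841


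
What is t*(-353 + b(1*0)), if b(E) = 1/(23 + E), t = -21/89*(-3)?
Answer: -511434/2047 ≈ -249.85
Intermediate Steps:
t = 63/89 (t = -21*1/89*(-3) = -21/89*(-3) = 63/89 ≈ 0.70786)
t*(-353 + b(1*0)) = 63*(-353 + 1/(23 + 1*0))/89 = 63*(-353 + 1/(23 + 0))/89 = 63*(-353 + 1/23)/89 = (63/89)*(-8118/23) = -511434/2047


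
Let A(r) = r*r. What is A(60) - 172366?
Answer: -168766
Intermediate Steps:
A(r) = r²
A(60) - 172366 = 60² - 172366 = 3600 - 172366 = -168766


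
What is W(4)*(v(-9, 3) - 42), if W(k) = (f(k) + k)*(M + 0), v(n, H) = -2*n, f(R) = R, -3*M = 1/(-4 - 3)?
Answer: -64/7 ≈ -9.1429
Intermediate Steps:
M = 1/21 (M = -1/(3*(-4 - 3)) = -1/3/(-7) = -1/3*(-1/7) = 1/21 ≈ 0.047619)
W(k) = 2*k/21 (W(k) = (k + k)*(1/21 + 0) = (2*k)*(1/21) = 2*k/21)
W(4)*(v(-9, 3) - 42) = ((2/21)*4)*(-2*(-9) - 42) = 8*(18 - 42)/21 = (8/21)*(-24) = -64/7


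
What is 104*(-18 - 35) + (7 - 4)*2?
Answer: -5506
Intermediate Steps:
104*(-18 - 35) + (7 - 4)*2 = 104*(-53) + 3*2 = -5512 + 6 = -5506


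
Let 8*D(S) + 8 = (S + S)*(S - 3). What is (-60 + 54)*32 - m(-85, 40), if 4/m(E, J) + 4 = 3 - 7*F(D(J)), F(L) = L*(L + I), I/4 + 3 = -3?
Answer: -42774527/222784 ≈ -192.00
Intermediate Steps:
D(S) = -1 + S*(-3 + S)/4 (D(S) = -1 + ((S + S)*(S - 3))/8 = -1 + ((2*S)*(-3 + S))/8 = -1 + (2*S*(-3 + S))/8 = -1 + S*(-3 + S)/4)
I = -24 (I = -12 + 4*(-3) = -12 - 12 = -24)
F(L) = L*(-24 + L) (F(L) = L*(L - 24) = L*(-24 + L))
m(E, J) = 4/(-1 - 7*(-1 - 3*J/4 + J²/4)*(-25 - 3*J/4 + J²/4)) (m(E, J) = 4/(-4 + (3 - 7*(-1 - 3*J/4 + J²/4)*(-24 + (-1 - 3*J/4 + J²/4)))) = 4/(-4 + (3 - 7*(-1 - 3*J/4 + J²/4)*(-25 - 3*J/4 + J²/4))) = 4/(-1 - 7*(-1 - 3*J/4 + J²/4)*(-25 - 3*J/4 + J²/4)))
(-60 + 54)*32 - m(-85, 40) = (-60 + 54)*32 - (-64)/(16 + 7*(4 - 1*40² + 3*40)*(100 - 1*40² + 3*40)) = -6*32 - (-64)/(16 + 7*(4 - 1*1600 + 120)*(100 - 1*1600 + 120)) = -192 - (-64)/(16 + 7*(4 - 1600 + 120)*(100 - 1600 + 120)) = -192 - (-64)/(16 + 7*(-1476)*(-1380)) = -192 - (-64)/(16 + 14258160) = -192 - (-64)/14258176 = -192 - 1*(-1/222784) = -192 + 1/222784 = -42774527/222784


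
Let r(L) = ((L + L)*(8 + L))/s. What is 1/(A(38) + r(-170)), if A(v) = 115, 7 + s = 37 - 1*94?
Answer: -8/5965 ≈ -0.0013412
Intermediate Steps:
s = -64 (s = -7 + (37 - 1*94) = -7 + (37 - 94) = -7 - 57 = -64)
r(L) = -L*(8 + L)/32 (r(L) = ((L + L)*(8 + L))/(-64) = ((2*L)*(8 + L))*(-1/64) = (2*L*(8 + L))*(-1/64) = -L*(8 + L)/32)
1/(A(38) + r(-170)) = 1/(115 - 1/32*(-170)*(8 - 170)) = 1/(115 - 1/32*(-170)*(-162)) = 1/(115 - 6885/8) = 1/(-5965/8) = -8/5965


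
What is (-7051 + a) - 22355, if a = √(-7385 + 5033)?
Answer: -29406 + 28*I*√3 ≈ -29406.0 + 48.497*I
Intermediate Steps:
a = 28*I*√3 (a = √(-2352) = 28*I*√3 ≈ 48.497*I)
(-7051 + a) - 22355 = (-7051 + 28*I*√3) - 22355 = -29406 + 28*I*√3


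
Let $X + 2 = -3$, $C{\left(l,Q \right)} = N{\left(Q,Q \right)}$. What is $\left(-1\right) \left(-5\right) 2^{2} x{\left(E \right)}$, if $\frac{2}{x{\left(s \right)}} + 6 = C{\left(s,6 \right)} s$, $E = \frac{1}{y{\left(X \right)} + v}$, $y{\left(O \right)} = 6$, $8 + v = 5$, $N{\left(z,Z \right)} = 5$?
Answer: $- \frac{120}{13} \approx -9.2308$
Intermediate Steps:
$C{\left(l,Q \right)} = 5$
$v = -3$ ($v = -8 + 5 = -3$)
$X = -5$ ($X = -2 - 3 = -5$)
$E = \frac{1}{3}$ ($E = \frac{1}{6 - 3} = \frac{1}{3} \approx 0.33333$)
$x{\left(s \right)} = \frac{2}{-6 + 5 s}$
$\left(-1\right) \left(-5\right) 2^{2} x{\left(E \right)} = \left(-1\right) \left(-5\right) 2^{2} \frac{2}{-6 + 5 \cdot \frac{1}{3}} = 5 \cdot 4 \frac{2}{-6 + \frac{5}{3}} = 20 \frac{2}{- \frac{13}{3}} = 20 \cdot 2 \left(- \frac{3}{13}\right) = 20 \left(- \frac{6}{13}\right) = - \frac{120}{13}$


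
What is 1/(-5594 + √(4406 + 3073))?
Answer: -5594/31285357 - 3*√831/31285357 ≈ -0.00018157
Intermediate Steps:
1/(-5594 + √(4406 + 3073)) = 1/(-5594 + √7479) = 1/(-5594 + 3*√831)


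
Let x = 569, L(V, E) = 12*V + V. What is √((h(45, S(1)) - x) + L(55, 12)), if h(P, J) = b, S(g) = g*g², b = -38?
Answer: 6*√3 ≈ 10.392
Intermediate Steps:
S(g) = g³
L(V, E) = 13*V
h(P, J) = -38
√((h(45, S(1)) - x) + L(55, 12)) = √((-38 - 1*569) + 13*55) = √((-38 - 569) + 715) = √(-607 + 715) = √108 = 6*√3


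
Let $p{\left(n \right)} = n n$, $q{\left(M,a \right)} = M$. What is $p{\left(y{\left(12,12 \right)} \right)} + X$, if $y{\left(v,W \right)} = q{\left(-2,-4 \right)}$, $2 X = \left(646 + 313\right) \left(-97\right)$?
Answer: $- \frac{93015}{2} \approx -46508.0$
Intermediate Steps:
$X = - \frac{93023}{2}$ ($X = \frac{\left(646 + 313\right) \left(-97\right)}{2} = \frac{959 \left(-97\right)}{2} = \frac{1}{2} \left(-93023\right) = - \frac{93023}{2} \approx -46512.0$)
$y{\left(v,W \right)} = -2$
$p{\left(n \right)} = n^{2}$
$p{\left(y{\left(12,12 \right)} \right)} + X = \left(-2\right)^{2} - \frac{93023}{2} = 4 - \frac{93023}{2} = - \frac{93015}{2}$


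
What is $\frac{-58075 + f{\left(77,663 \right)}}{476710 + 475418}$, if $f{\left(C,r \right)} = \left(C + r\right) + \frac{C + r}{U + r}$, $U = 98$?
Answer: $- \frac{43631195}{724569408} \approx -0.060217$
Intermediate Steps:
$f{\left(C,r \right)} = C + r + \frac{C + r}{98 + r}$ ($f{\left(C,r \right)} = \left(C + r\right) + \frac{C + r}{98 + r} = C + r + \frac{C + r}{98 + r}$)
$\frac{-58075 + f{\left(77,663 \right)}}{476710 + 475418} = \frac{-58075 + \frac{663^{2} + 99 \cdot 77 + 99 \cdot 663 + 77 \cdot 663}{98 + 663}}{476710 + 475418} = \frac{-58075 + \frac{439569 + 7623 + 65637 + 51051}{761}}{952128} = \left(-58075 + \frac{1}{761} \cdot 563880\right) \frac{1}{952128} = \left(-58075 + \frac{563880}{761}\right) \frac{1}{952128} = \left(- \frac{43631195}{761}\right) \frac{1}{952128} = - \frac{43631195}{724569408}$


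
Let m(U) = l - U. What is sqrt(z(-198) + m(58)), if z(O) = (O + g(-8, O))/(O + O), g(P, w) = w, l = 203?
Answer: sqrt(146) ≈ 12.083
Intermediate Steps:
m(U) = 203 - U
z(O) = 1 (z(O) = (O + O)/(O + O) = (2*O)/((2*O)) = (2*O)*(1/(2*O)) = 1)
sqrt(z(-198) + m(58)) = sqrt(1 + (203 - 1*58)) = sqrt(1 + (203 - 58)) = sqrt(1 + 145) = sqrt(146)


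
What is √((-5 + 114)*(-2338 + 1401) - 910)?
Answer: I*√103043 ≈ 321.0*I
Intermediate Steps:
√((-5 + 114)*(-2338 + 1401) - 910) = √(109*(-937) - 910) = √(-102133 - 910) = √(-103043) = I*√103043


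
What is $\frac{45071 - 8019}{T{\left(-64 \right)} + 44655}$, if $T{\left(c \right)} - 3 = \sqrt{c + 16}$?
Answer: $\frac{137889018}{166194751} - \frac{37052 i \sqrt{3}}{498584253} \approx 0.82968 - 0.00012872 i$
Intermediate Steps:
$T{\left(c \right)} = 3 + \sqrt{16 + c}$ ($T{\left(c \right)} = 3 + \sqrt{c + 16} = 3 + \sqrt{16 + c}$)
$\frac{45071 - 8019}{T{\left(-64 \right)} + 44655} = \frac{45071 - 8019}{\left(3 + \sqrt{16 - 64}\right) + 44655} = \frac{37052}{\left(3 + \sqrt{-48}\right) + 44655} = \frac{37052}{\left(3 + 4 i \sqrt{3}\right) + 44655} = \frac{37052}{44658 + 4 i \sqrt{3}}$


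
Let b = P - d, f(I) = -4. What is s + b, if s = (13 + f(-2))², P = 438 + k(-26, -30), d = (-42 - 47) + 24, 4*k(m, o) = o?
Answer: 1153/2 ≈ 576.50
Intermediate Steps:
k(m, o) = o/4
d = -65 (d = -89 + 24 = -65)
P = 861/2 (P = 438 + (¼)*(-30) = 438 - 15/2 = 861/2 ≈ 430.50)
b = 991/2 (b = 861/2 - 1*(-65) = 861/2 + 65 = 991/2 ≈ 495.50)
s = 81 (s = (13 - 4)² = 9² = 81)
s + b = 81 + 991/2 = 1153/2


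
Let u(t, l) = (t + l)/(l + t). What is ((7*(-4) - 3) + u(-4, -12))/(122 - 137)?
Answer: 2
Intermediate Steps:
u(t, l) = 1 (u(t, l) = (l + t)/(l + t) = 1)
((7*(-4) - 3) + u(-4, -12))/(122 - 137) = ((7*(-4) - 3) + 1)/(122 - 137) = ((-28 - 3) + 1)/(-15) = -(-31 + 1)/15 = -1/15*(-30) = 2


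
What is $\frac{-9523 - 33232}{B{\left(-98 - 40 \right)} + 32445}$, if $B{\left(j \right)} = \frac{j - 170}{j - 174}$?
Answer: $- \frac{3334890}{2530787} \approx -1.3177$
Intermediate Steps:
$B{\left(j \right)} = \frac{-170 + j}{-174 + j}$
$\frac{-9523 - 33232}{B{\left(-98 - 40 \right)} + 32445} = \frac{-9523 - 33232}{\frac{-170 - 138}{-174 - 138} + 32445} = - \frac{42755}{\frac{-170 - 138}{-174 - 138} + 32445} = - \frac{42755}{\frac{1}{-312} \left(-308\right) + 32445} = - \frac{42755}{\left(- \frac{1}{312}\right) \left(-308\right) + 32445} = - \frac{42755}{\frac{77}{78} + 32445} = - \frac{42755}{\frac{2530787}{78}} = \left(-42755\right) \frac{78}{2530787} = - \frac{3334890}{2530787}$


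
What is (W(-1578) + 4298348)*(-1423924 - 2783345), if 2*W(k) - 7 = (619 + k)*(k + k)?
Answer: -48902379218583/2 ≈ -2.4451e+13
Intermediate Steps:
W(k) = 7/2 + k*(619 + k) (W(k) = 7/2 + ((619 + k)*(k + k))/2 = 7/2 + ((619 + k)*(2*k))/2 = 7/2 + (2*k*(619 + k))/2 = 7/2 + k*(619 + k))
(W(-1578) + 4298348)*(-1423924 - 2783345) = ((7/2 + (-1578)**2 + 619*(-1578)) + 4298348)*(-1423924 - 2783345) = ((7/2 + 2490084 - 976782) + 4298348)*(-4207269) = (3026611/2 + 4298348)*(-4207269) = (11623307/2)*(-4207269) = -48902379218583/2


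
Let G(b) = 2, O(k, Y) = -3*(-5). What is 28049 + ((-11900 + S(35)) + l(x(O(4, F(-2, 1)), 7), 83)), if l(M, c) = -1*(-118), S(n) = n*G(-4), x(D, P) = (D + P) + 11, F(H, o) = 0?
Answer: 16337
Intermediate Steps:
O(k, Y) = 15
x(D, P) = 11 + D + P
S(n) = 2*n (S(n) = n*2 = 2*n)
l(M, c) = 118
28049 + ((-11900 + S(35)) + l(x(O(4, F(-2, 1)), 7), 83)) = 28049 + ((-11900 + 2*35) + 118) = 28049 + ((-11900 + 70) + 118) = 28049 + (-11830 + 118) = 28049 - 11712 = 16337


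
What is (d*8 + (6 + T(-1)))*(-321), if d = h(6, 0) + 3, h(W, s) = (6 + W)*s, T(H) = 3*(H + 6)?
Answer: -14445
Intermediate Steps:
T(H) = 18 + 3*H (T(H) = 3*(6 + H) = 18 + 3*H)
h(W, s) = s*(6 + W)
d = 3 (d = 0*(6 + 6) + 3 = 0*12 + 3 = 0 + 3 = 3)
(d*8 + (6 + T(-1)))*(-321) = (3*8 + (6 + (18 + 3*(-1))))*(-321) = (24 + (6 + (18 - 3)))*(-321) = (24 + (6 + 15))*(-321) = (24 + 21)*(-321) = 45*(-321) = -14445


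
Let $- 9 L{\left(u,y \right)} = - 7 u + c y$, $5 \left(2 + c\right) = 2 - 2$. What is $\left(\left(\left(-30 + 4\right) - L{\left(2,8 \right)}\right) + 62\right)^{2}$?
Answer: $\frac{9604}{9} \approx 1067.1$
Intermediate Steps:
$c = -2$ ($c = -2 + \frac{2 - 2}{5} = -2 + \frac{1}{5} \cdot 0 = -2 + 0 = -2$)
$L{\left(u,y \right)} = \frac{2 y}{9} + \frac{7 u}{9}$ ($L{\left(u,y \right)} = - \frac{- 7 u - 2 y}{9} = \frac{2 y}{9} + \frac{7 u}{9}$)
$\left(\left(\left(-30 + 4\right) - L{\left(2,8 \right)}\right) + 62\right)^{2} = \left(\left(\left(-30 + 4\right) - \left(\frac{2}{9} \cdot 8 + \frac{7}{9} \cdot 2\right)\right) + 62\right)^{2} = \left(\left(-26 - \left(\frac{16}{9} + \frac{14}{9}\right)\right) + 62\right)^{2} = \left(\left(-26 - \frac{10}{3}\right) + 62\right)^{2} = \left(- \frac{88}{3} + 62\right)^{2} = \left(\frac{98}{3}\right)^{2} = \frac{9604}{9}$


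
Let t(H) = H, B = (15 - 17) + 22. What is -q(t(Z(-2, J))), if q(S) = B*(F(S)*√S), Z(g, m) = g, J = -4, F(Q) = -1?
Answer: 20*I*√2 ≈ 28.284*I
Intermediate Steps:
B = 20 (B = -2 + 22 = 20)
q(S) = -20*√S (q(S) = 20*(-√S) = -20*√S)
-q(t(Z(-2, J))) = -(-20)*√(-2) = -(-20)*I*√2 = 20*I*√2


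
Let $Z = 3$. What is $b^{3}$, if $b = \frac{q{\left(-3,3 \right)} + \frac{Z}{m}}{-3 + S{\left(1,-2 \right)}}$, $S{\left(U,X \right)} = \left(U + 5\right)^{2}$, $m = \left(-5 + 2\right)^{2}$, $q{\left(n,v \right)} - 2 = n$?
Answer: $- \frac{8}{970299} \approx -8.2449 \cdot 10^{-6}$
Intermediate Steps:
$q{\left(n,v \right)} = 2 + n$
$m = 9$ ($m = \left(-3\right)^{2} = 9$)
$S{\left(U,X \right)} = \left(5 + U\right)^{2}$
$b = - \frac{2}{99}$ ($b = \frac{\left(2 - 3\right) + \frac{3}{9}}{-3 + \left(5 + 1\right)^{2}} = \frac{-1 + 3 \cdot \frac{1}{9}}{-3 + 6^{2}} = \frac{-1 + \frac{1}{3}}{-3 + 36} = - \frac{2}{3 \cdot 33} = \left(- \frac{2}{3}\right) \frac{1}{33} = - \frac{2}{99} \approx -0.020202$)
$b^{3} = \left(- \frac{2}{99}\right)^{3} = - \frac{8}{970299}$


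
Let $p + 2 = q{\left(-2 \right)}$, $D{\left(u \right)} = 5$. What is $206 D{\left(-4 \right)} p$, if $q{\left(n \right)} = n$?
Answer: $-4120$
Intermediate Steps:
$p = -4$ ($p = -2 - 2 = -4$)
$206 D{\left(-4 \right)} p = 206 \cdot 5 \left(-4\right) = 206 \left(-20\right) = -4120$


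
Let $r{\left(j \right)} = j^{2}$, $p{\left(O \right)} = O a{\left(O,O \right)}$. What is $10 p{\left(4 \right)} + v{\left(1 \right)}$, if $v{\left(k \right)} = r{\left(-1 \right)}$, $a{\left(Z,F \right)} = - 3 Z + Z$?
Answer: $-319$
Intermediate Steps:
$a{\left(Z,F \right)} = - 2 Z$
$p{\left(O \right)} = - 2 O^{2}$ ($p{\left(O \right)} = O \left(- 2 O\right) = - 2 O^{2}$)
$v{\left(k \right)} = 1$ ($v{\left(k \right)} = \left(-1\right)^{2} = 1$)
$10 p{\left(4 \right)} + v{\left(1 \right)} = 10 \left(- 2 \cdot 4^{2}\right) + 1 = 10 \left(\left(-2\right) 16\right) + 1 = 10 \left(-32\right) + 1 = -320 + 1 = -319$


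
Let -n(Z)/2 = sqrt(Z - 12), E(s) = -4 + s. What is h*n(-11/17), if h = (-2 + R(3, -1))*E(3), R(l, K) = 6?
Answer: 8*I*sqrt(3655)/17 ≈ 28.45*I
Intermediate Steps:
n(Z) = -2*sqrt(-12 + Z) (n(Z) = -2*sqrt(Z - 12) = -2*sqrt(-12 + Z))
h = -4 (h = (-2 + 6)*(-4 + 3) = 4*(-1) = -4)
h*n(-11/17) = -(-8)*sqrt(-12 - 11/17) = -(-8)*sqrt(-215/17) = -(-8)*I*sqrt(3655)/17 = 8*I*sqrt(3655)/17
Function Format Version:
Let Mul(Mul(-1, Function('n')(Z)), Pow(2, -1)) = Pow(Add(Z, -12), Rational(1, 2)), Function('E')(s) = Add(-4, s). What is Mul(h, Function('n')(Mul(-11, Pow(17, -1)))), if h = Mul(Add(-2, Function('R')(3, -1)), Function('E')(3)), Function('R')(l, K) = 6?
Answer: Mul(Rational(8, 17), I, Pow(3655, Rational(1, 2))) ≈ Mul(28.450, I)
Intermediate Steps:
Function('n')(Z) = Mul(-2, Pow(Add(-12, Z), Rational(1, 2))) (Function('n')(Z) = Mul(-2, Pow(Add(Z, -12), Rational(1, 2))) = Mul(-2, Pow(Add(-12, Z), Rational(1, 2))))
h = -4 (h = Mul(Add(-2, 6), Add(-4, 3)) = Mul(4, -1) = -4)
Mul(h, Function('n')(Mul(-11, Pow(17, -1)))) = Mul(-4, Mul(-2, Pow(Add(-12, Mul(-11, Pow(17, -1))), Rational(1, 2)))) = Mul(-4, Mul(-2, Pow(Add(-12, Mul(-11, Rational(1, 17))), Rational(1, 2)))) = Mul(-4, Mul(-2, Pow(Add(-12, Rational(-11, 17)), Rational(1, 2)))) = Mul(-4, Mul(-2, Pow(Rational(-215, 17), Rational(1, 2)))) = Mul(-4, Mul(-2, Mul(Rational(1, 17), I, Pow(3655, Rational(1, 2))))) = Mul(-4, Mul(Rational(-2, 17), I, Pow(3655, Rational(1, 2)))) = Mul(Rational(8, 17), I, Pow(3655, Rational(1, 2)))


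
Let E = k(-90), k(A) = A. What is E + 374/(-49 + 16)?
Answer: -304/3 ≈ -101.33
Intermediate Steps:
E = -90
E + 374/(-49 + 16) = -90 + 374/(-49 + 16) = -90 + 374/(-33) = -90 + 374*(-1/33) = -90 - 34/3 = -304/3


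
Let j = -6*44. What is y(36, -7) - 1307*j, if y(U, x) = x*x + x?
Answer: 345090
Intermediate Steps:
y(U, x) = x + x**2 (y(U, x) = x**2 + x = x + x**2)
j = -264
y(36, -7) - 1307*j = -7*(1 - 7) - 1307*(-264) = -7*(-6) + 345048 = 42 + 345048 = 345090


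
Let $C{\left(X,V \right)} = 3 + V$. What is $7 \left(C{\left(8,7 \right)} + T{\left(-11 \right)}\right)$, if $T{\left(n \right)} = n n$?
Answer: $917$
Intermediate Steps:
$T{\left(n \right)} = n^{2}$
$7 \left(C{\left(8,7 \right)} + T{\left(-11 \right)}\right) = 7 \left(\left(3 + 7\right) + \left(-11\right)^{2}\right) = 7 \left(10 + 121\right) = 7 \cdot 131 = 917$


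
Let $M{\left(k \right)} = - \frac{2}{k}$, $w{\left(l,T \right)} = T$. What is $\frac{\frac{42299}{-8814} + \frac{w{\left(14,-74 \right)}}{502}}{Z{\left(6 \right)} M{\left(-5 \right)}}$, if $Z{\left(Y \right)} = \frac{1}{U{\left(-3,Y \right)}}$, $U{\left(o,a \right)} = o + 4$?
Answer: $- \frac{54715835}{4424628} \approx -12.366$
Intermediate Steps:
$U{\left(o,a \right)} = 4 + o$
$Z{\left(Y \right)} = 1$ ($Z{\left(Y \right)} = \frac{1}{4 - 3} = 1^{-1} = 1$)
$\frac{\frac{42299}{-8814} + \frac{w{\left(14,-74 \right)}}{502}}{Z{\left(6 \right)} M{\left(-5 \right)}} = \frac{\frac{42299}{-8814} - \frac{74}{502}}{1 \left(- \frac{2}{-5}\right)} = \frac{42299 \left(- \frac{1}{8814}\right) - \frac{37}{251}}{1 \left(\left(-2\right) \left(- \frac{1}{5}\right)\right)} = \frac{- \frac{42299}{8814} - \frac{37}{251}}{1 \cdot \frac{2}{5}} = - \frac{10943167}{2212314 \cdot \frac{2}{5}} = \left(- \frac{10943167}{2212314}\right) \frac{5}{2} = - \frac{54715835}{4424628}$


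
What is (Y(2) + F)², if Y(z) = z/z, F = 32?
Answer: 1089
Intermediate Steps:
Y(z) = 1
(Y(2) + F)² = (1 + 32)² = 33² = 1089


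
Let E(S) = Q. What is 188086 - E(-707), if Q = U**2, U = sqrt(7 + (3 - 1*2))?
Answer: 188078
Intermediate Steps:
U = 2*sqrt(2) (U = sqrt(7 + (3 - 2)) = sqrt(7 + 1) = sqrt(8) = 2*sqrt(2) ≈ 2.8284)
Q = 8 (Q = (2*sqrt(2))**2 = 8)
E(S) = 8
188086 - E(-707) = 188086 - 1*8 = 188086 - 8 = 188078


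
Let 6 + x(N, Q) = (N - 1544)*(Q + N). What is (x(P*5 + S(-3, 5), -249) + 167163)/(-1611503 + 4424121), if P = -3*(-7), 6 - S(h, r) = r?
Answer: 372791/2812618 ≈ 0.13254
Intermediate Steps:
S(h, r) = 6 - r
P = 21
x(N, Q) = -6 + (-1544 + N)*(N + Q) (x(N, Q) = -6 + (N - 1544)*(Q + N) = -6 + (-1544 + N)*(N + Q))
(x(P*5 + S(-3, 5), -249) + 167163)/(-1611503 + 4424121) = ((-6 + (21*5 + (6 - 1*5))**2 - 1544*(21*5 + (6 - 1*5)) - 1544*(-249) + (21*5 + (6 - 1*5))*(-249)) + 167163)/(-1611503 + 4424121) = ((-6 + (105 + (6 - 5))**2 - 1544*(105 + (6 - 5)) + 384456 + (105 + (6 - 5))*(-249)) + 167163)/2812618 = ((-6 + (105 + 1)**2 - 1544*(105 + 1) + 384456 + (105 + 1)*(-249)) + 167163)*(1/2812618) = ((-6 + 106**2 - 1544*106 + 384456 + 106*(-249)) + 167163)*(1/2812618) = ((-6 + 11236 - 163664 + 384456 - 26394) + 167163)*(1/2812618) = (205628 + 167163)*(1/2812618) = 372791*(1/2812618) = 372791/2812618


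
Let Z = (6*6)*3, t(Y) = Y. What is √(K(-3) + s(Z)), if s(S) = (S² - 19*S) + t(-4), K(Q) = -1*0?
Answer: 2*√2402 ≈ 98.020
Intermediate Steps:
K(Q) = 0
Z = 108 (Z = 36*3 = 108)
s(S) = -4 + S² - 19*S (s(S) = (S² - 19*S) - 4 = -4 + S² - 19*S)
√(K(-3) + s(Z)) = √(0 + (-4 + 108² - 19*108)) = √(0 + (-4 + 11664 - 2052)) = √(0 + 9608) = √9608 = 2*√2402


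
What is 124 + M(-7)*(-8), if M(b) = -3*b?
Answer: -44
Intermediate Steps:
124 + M(-7)*(-8) = 124 - 3*(-7)*(-8) = 124 + 21*(-8) = 124 - 168 = -44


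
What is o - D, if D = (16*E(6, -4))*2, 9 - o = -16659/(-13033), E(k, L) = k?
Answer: -2401698/13033 ≈ -184.28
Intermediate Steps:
o = 100638/13033 (o = 9 - (-16659)/(-13033) = 9 - (-16659)*(-1)/13033 = 9 - 1*16659/13033 = 9 - 16659/13033 = 100638/13033 ≈ 7.7218)
D = 192 (D = (16*6)*2 = 96*2 = 192)
o - D = 100638/13033 - 1*192 = 100638/13033 - 192 = -2401698/13033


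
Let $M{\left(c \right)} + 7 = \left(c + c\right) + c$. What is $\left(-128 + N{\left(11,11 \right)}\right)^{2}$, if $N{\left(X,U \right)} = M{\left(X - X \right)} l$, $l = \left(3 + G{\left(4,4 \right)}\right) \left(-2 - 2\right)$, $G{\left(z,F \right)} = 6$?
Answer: $15376$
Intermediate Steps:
$M{\left(c \right)} = -7 + 3 c$ ($M{\left(c \right)} = -7 + \left(\left(c + c\right) + c\right) = -7 + \left(2 c + c\right) = -7 + 3 c$)
$l = -36$ ($l = \left(3 + 6\right) \left(-2 - 2\right) = 9 \left(-4\right) = -36$)
$N{\left(X,U \right)} = 252$ ($N{\left(X,U \right)} = \left(-7 + 3 \left(X - X\right)\right) \left(-36\right) = \left(-7 + 3 \cdot 0\right) \left(-36\right) = \left(-7 + 0\right) \left(-36\right) = \left(-7\right) \left(-36\right) = 252$)
$\left(-128 + N{\left(11,11 \right)}\right)^{2} = \left(-128 + 252\right)^{2} = 124^{2} = 15376$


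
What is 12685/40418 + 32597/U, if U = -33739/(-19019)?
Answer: 25058065958589/1363662902 ≈ 18376.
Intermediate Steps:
U = 33739/19019 (U = -33739*(-1/19019) = 33739/19019 ≈ 1.7740)
12685/40418 + 32597/U = 12685/40418 + 32597/(33739/19019) = 12685*(1/40418) + 32597*(19019/33739) = 12685/40418 + 619962343/33739 = 25058065958589/1363662902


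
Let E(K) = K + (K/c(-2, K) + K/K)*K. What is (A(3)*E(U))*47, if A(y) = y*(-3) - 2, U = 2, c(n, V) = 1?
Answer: -4136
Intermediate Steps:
A(y) = -2 - 3*y (A(y) = -3*y - 2 = -2 - 3*y)
E(K) = K + K*(1 + K) (E(K) = K + (K/1 + K/K)*K = K + (K*1 + 1)*K = K + (K + 1)*K = K + (1 + K)*K = K + K*(1 + K))
(A(3)*E(U))*47 = ((-2 - 3*3)*(2*(2 + 2)))*47 = ((-2 - 9)*(2*4))*47 = -11*8*47 = -88*47 = -4136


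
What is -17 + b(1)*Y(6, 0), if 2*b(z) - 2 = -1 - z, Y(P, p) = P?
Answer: -17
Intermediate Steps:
b(z) = ½ - z/2 (b(z) = 1 + (-1 - z)/2 = 1 + (-½ - z/2) = ½ - z/2)
-17 + b(1)*Y(6, 0) = -17 + (½ - ½*1)*6 = -17 + (½ - ½)*6 = -17 + 0*6 = -17 + 0 = -17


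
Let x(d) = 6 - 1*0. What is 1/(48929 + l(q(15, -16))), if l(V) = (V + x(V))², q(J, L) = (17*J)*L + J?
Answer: 1/16524410 ≈ 6.0517e-8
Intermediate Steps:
x(d) = 6 (x(d) = 6 + 0 = 6)
q(J, L) = J + 17*J*L (q(J, L) = 17*J*L + J = J + 17*J*L)
l(V) = (6 + V)² (l(V) = (V + 6)² = (6 + V)²)
1/(48929 + l(q(15, -16))) = 1/(48929 + (6 + 15*(1 + 17*(-16)))²) = 1/(48929 + (6 + 15*(1 - 272))²) = 1/(48929 + (6 + 15*(-271))²) = 1/(48929 + (6 - 4065)²) = 1/(48929 + (-4059)²) = 1/(48929 + 16475481) = 1/16524410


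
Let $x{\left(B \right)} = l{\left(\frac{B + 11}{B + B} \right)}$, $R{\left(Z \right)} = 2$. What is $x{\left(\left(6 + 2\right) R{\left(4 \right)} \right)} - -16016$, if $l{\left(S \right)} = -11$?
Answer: $16005$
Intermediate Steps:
$x{\left(B \right)} = -11$
$x{\left(\left(6 + 2\right) R{\left(4 \right)} \right)} - -16016 = -11 - -16016 = -11 + 16016 = 16005$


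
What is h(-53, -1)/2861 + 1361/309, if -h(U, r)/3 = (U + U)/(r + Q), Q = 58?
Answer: 74015353/16796931 ≈ 4.4065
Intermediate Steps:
h(U, r) = -6*U/(58 + r) (h(U, r) = -3*(U + U)/(r + 58) = -3*2*U/(58 + r) = -6*U/(58 + r))
h(-53, -1)/2861 + 1361/309 = -6*(-53)/(58 - 1)/2861 + 1361/309 = -6*(-53)/57*(1/2861) + 1361*(1/309) = -6*(-53)*1/57*(1/2861) + 1361/309 = (106/19)*(1/2861) + 1361/309 = 106/54359 + 1361/309 = 74015353/16796931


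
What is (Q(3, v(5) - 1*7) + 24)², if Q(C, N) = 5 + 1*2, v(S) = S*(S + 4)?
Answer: 961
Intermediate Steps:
v(S) = S*(4 + S)
Q(C, N) = 7 (Q(C, N) = 5 + 2 = 7)
(Q(3, v(5) - 1*7) + 24)² = (7 + 24)² = 31² = 961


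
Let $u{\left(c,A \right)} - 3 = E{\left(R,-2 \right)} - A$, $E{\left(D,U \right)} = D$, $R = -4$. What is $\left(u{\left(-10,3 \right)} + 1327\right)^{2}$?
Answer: $1750329$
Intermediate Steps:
$u{\left(c,A \right)} = -1 - A$ ($u{\left(c,A \right)} = 3 - \left(4 + A\right) = -1 - A$)
$\left(u{\left(-10,3 \right)} + 1327\right)^{2} = \left(\left(-1 - 3\right) + 1327\right)^{2} = \left(-4 + 1327\right)^{2} = 1323^{2} = 1750329$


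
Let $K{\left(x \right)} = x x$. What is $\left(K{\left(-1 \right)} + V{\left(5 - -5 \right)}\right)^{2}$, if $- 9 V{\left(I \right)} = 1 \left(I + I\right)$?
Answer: $\frac{121}{81} \approx 1.4938$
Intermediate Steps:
$K{\left(x \right)} = x^{2}$
$V{\left(I \right)} = - \frac{2 I}{9}$ ($V{\left(I \right)} = - \frac{1 \left(I + I\right)}{9} = - \frac{1 \cdot 2 I}{9} = - \frac{2 I}{9}$)
$\left(K{\left(-1 \right)} + V{\left(5 - -5 \right)}\right)^{2} = \left(\left(-1\right)^{2} - \frac{2 \left(5 - -5\right)}{9}\right)^{2} = \left(1 - \frac{2 \left(5 + 5\right)}{9}\right)^{2} = \left(1 - \frac{20}{9}\right)^{2} = \left(- \frac{11}{9}\right)^{2} = \frac{121}{81}$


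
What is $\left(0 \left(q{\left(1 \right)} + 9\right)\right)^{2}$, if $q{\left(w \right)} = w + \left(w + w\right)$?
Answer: $0$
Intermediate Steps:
$q{\left(w \right)} = 3 w$ ($q{\left(w \right)} = w + 2 w = 3 w$)
$\left(0 \left(q{\left(1 \right)} + 9\right)\right)^{2} = \left(0 \left(3 \cdot 1 + 9\right)\right)^{2} = \left(0 \left(3 + 9\right)\right)^{2} = \left(0 \cdot 12\right)^{2} = 0^{2} = 0$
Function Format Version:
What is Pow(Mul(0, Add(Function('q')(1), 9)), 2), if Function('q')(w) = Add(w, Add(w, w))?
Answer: 0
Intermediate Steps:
Function('q')(w) = Mul(3, w) (Function('q')(w) = Add(w, Mul(2, w)) = Mul(3, w))
Pow(Mul(0, Add(Function('q')(1), 9)), 2) = Pow(Mul(0, Add(Mul(3, 1), 9)), 2) = Pow(Mul(0, Add(3, 9)), 2) = Pow(Mul(0, 12), 2) = Pow(0, 2) = 0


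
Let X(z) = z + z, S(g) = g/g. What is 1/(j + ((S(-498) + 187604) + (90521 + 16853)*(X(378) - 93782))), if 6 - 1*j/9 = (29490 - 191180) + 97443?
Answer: -1/9987807842 ≈ -1.0012e-10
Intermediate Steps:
j = 578277 (j = 54 - 9*((29490 - 191180) + 97443) = 54 - 9*(-161690 + 97443) = 54 - 9*(-64247) = 54 + 578223 = 578277)
S(g) = 1
X(z) = 2*z
1/(j + ((S(-498) + 187604) + (90521 + 16853)*(X(378) - 93782))) = 1/(578277 + ((1 + 187604) + (90521 + 16853)*(2*378 - 93782))) = 1/(578277 + (187605 + 107374*(756 - 93782))) = 1/(578277 + (187605 + 107374*(-93026))) = 1/(578277 + (187605 - 9988573724)) = 1/(578277 - 9988386119) = 1/(-9987807842) = -1/9987807842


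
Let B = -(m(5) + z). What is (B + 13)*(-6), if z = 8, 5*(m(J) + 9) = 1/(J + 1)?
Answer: -419/5 ≈ -83.800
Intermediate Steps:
m(J) = -9 + 1/(5*(1 + J)) (m(J) = -9 + 1/(5*(J + 1)) = -9 + 1/(5*(1 + J)))
B = 29/30 (B = -((-44 - 45*5)/(5*(1 + 5)) + 8) = -((⅕)*(-44 - 225)/6 + 8) = -((⅕)*(⅙)*(-269) + 8) = -(-269/30 + 8) = -1*(-29/30) = 29/30 ≈ 0.96667)
(B + 13)*(-6) = (29/30 + 13)*(-6) = (419/30)*(-6) = -419/5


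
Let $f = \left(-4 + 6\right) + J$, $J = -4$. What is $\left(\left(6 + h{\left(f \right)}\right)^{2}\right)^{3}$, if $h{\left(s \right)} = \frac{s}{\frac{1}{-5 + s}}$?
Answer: $64000000$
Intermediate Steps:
$f = -2$ ($f = \left(-4 + 6\right) - 4 = 2 - 4 = -2$)
$h{\left(s \right)} = s \left(-5 + s\right)$
$\left(\left(6 + h{\left(f \right)}\right)^{2}\right)^{3} = \left(\left(6 - 2 \left(-5 - 2\right)\right)^{2}\right)^{3} = \left(\left(6 - -14\right)^{2}\right)^{3} = \left(\left(6 + 14\right)^{2}\right)^{3} = \left(20^{2}\right)^{3} = 400^{3} = 64000000$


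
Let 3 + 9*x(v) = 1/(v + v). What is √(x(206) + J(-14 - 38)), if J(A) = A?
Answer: I*√19987253/618 ≈ 7.2342*I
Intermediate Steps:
x(v) = -⅓ + 1/(18*v) (x(v) = -⅓ + 1/(9*(v + v)) = -⅓ + 1/(9*((2*v))) = -⅓ + (1/(2*v))/9 = -⅓ + 1/(18*v))
√(x(206) + J(-14 - 38)) = √((1/18)*(1 - 6*206)/206 + (-14 - 38)) = √((1/18)*(1/206)*(1 - 1236) - 52) = √((1/18)*(1/206)*(-1235) - 52) = √(-1235/3708 - 52) = √(-194051/3708) = I*√19987253/618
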